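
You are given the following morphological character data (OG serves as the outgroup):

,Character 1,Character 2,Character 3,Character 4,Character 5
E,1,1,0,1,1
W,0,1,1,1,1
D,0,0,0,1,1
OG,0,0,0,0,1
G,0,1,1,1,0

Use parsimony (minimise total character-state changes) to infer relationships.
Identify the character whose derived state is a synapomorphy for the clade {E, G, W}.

Character polarity is set by the outgroup: the derived state is whichever differs from the outgroup's state, so for Character 5 the derived state is '0', and for the remaining characters it is '1'.
Character 1 (derived state '1') is unique to E (autapomorphy; uninformative for grouping).
Character 2 (derived state '1') is shared by E, G, and W — a synapomorphy uniting that clade.
Only G and W show the derived state '1' for Character 3, supporting them as a clade.
All ingroup taxa share the derived state '1' for Character 4; it defines the ingroup but does not resolve relationships within it.
Character 5 (derived state '0') is unique to G (autapomorphy; uninformative for grouping).
Most parsimonious ingroup topology: (D,((W,G),E)).
The clade {E, G, W} is supported by Character 2: its derived state '1' occurs in exactly those taxa and in no other taxon (including the outgroup).

Character 2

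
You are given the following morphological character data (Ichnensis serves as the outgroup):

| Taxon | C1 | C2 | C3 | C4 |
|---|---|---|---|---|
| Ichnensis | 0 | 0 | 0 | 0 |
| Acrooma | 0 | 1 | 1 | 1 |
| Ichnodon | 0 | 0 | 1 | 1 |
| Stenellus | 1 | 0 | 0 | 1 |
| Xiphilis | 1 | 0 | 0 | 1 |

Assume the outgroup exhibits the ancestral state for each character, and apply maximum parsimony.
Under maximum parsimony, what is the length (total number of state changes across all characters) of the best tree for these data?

The outgroup has state '0' for every character, so '1' is the derived state throughout.
C1: derived state '1' in Stenellus and Xiphilis only — synapomorphy for {Stenellus, Xiphilis}.
C2 (derived state '1') is unique to Acrooma (autapomorphy; uninformative for grouping).
C3 (derived state '1') is shared by Acrooma and Ichnodon — a synapomorphy uniting that clade.
All ingroup taxa share the derived state '1' for C4; it defines the ingroup but does not resolve relationships within it.
Most parsimonious ingroup topology: ((Acrooma,Ichnodon),(Stenellus,Xiphilis)).
Changes per character on this tree: C1: 1; C2: 1; C3: 1; C4: 1.
Total = 4.

4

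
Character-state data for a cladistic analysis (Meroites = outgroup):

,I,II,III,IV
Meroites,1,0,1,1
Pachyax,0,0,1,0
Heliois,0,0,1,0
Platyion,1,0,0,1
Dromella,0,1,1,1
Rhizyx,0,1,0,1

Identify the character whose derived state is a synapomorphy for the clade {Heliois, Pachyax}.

IV

Character polarity is set by the outgroup: the derived state is whichever differs from the outgroup's state, so for I, III, IV the derived state is '0', and for the remaining characters it is '1'.
I: derived state '0' in Dromella, Heliois, Pachyax, and Rhizyx only — synapomorphy for {Dromella, Heliois, Pachyax, Rhizyx}.
Only Dromella and Rhizyx show the derived state '1' for II, supporting them as a clade.
III (state '0') occurs in Platyion and Rhizyx but conflicts with the nesting implied by the other characters — most parsimoniously interpreted as homoplasy.
IV: derived state '0' in Heliois and Pachyax only — synapomorphy for {Heliois, Pachyax}.
Most parsimonious ingroup topology: (((Pachyax,Heliois),(Dromella,Rhizyx)),Platyion).
The clade {Heliois, Pachyax} is supported by IV: its derived state '0' occurs in exactly those taxa and in no other taxon (including the outgroup).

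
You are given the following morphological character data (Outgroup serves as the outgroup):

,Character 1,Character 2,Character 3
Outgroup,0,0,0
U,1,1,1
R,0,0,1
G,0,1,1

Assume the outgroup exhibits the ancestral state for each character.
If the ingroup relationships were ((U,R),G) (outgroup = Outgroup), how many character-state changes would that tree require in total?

4

Map each character onto ((U,R),G) (rooted by Outgroup) and count the minimum state changes it requires (Fitch parsimony):
Character 1: 1; Character 2: 2; Character 3: 1.
Total tree length = 4.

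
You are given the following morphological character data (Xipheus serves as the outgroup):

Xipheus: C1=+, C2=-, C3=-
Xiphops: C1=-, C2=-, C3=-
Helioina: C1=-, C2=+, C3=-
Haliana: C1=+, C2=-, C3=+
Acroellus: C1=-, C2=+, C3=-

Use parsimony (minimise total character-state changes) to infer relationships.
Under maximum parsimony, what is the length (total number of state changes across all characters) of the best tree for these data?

3

Character polarity is set by the outgroup: the derived state is whichever differs from the outgroup's state, so for C1 the derived state is '-', and for the remaining characters it is '+'.
Only Acroellus, Helioina, and Xiphops show the derived state '-' for C1, supporting them as a clade.
C2 (derived state '+') is shared by Acroellus and Helioina — a synapomorphy uniting that clade.
C3: derived state '+' in Haliana only — an autapomorphy, so it tells us nothing about relationships among taxa.
Most parsimonious ingroup topology: ((Xiphops,(Helioina,Acroellus)),Haliana).
Changes per character on this tree: C1: 1; C2: 1; C3: 1.
Total = 3.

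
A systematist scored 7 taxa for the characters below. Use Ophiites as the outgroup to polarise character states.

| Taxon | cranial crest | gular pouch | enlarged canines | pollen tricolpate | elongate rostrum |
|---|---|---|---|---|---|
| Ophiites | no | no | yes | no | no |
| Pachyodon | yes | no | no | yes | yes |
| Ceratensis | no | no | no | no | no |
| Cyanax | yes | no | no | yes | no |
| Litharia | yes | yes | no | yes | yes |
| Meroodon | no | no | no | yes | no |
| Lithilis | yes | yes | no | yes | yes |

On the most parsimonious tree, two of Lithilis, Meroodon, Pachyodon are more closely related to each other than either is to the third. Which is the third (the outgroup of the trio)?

Character polarity is set by the outgroup: the derived state is whichever differs from the outgroup's state, so for enlarged canines the derived state is 'no', and for the remaining characters it is 'yes'.
Only Cyanax, Litharia, Lithilis, and Pachyodon show the derived state 'yes' for cranial crest, supporting them as a clade.
gular pouch: derived state 'yes' in Litharia and Lithilis only — synapomorphy for {Litharia, Lithilis}.
All ingroup taxa share the derived state 'no' for enlarged canines; it defines the ingroup but does not resolve relationships within it.
pollen tricolpate: derived state 'yes' in Cyanax, Litharia, Lithilis, Meroodon, and Pachyodon only — synapomorphy for {Cyanax, Litharia, Lithilis, Meroodon, Pachyodon}.
Only Litharia, Lithilis, and Pachyodon show the derived state 'yes' for elongate rostrum, supporting them as a clade.
Most parsimonious ingroup topology: ((((Pachyodon,(Litharia,Lithilis)),Cyanax),Meroodon),Ceratensis).
Pachyodon and Lithilis share a more recent common ancestor with each other than either does with Meroodon, so Meroodon is the least closely related of the three.

Meroodon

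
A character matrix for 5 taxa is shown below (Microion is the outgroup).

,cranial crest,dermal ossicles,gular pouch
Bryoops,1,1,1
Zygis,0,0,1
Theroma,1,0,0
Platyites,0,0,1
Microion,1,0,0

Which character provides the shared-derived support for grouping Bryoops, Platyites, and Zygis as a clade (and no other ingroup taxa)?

gular pouch

Character polarity is set by the outgroup: the derived state is whichever differs from the outgroup's state, so for cranial crest the derived state is '0', and for the remaining characters it is '1'.
cranial crest (derived state '0') is shared by Platyites and Zygis — a synapomorphy uniting that clade.
dermal ossicles: derived state '1' in Bryoops only — an autapomorphy, so it tells us nothing about relationships among taxa.
Only Bryoops, Platyites, and Zygis show the derived state '1' for gular pouch, supporting them as a clade.
Most parsimonious ingroup topology: (Theroma,((Zygis,Platyites),Bryoops)).
The clade {Bryoops, Platyites, Zygis} is supported by gular pouch: its derived state '1' occurs in exactly those taxa and in no other taxon (including the outgroup).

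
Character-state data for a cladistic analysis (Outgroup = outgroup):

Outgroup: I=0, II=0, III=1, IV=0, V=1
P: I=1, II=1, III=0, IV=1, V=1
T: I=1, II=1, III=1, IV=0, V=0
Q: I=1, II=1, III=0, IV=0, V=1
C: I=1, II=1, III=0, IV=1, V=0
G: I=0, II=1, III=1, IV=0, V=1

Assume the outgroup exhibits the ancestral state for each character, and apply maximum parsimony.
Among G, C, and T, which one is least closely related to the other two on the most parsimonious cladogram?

G

Character polarity is set by the outgroup: the derived state is whichever differs from the outgroup's state, so for III, V the derived state is '0', and for the remaining characters it is '1'.
I (derived state '1') is shared by C, P, Q, and T — a synapomorphy uniting that clade.
II (derived state '1') is shared by all ingroup taxa — unites the whole ingroup.
III (derived state '0') is shared by C, P, and Q — a synapomorphy uniting that clade.
IV: derived state '1' in C and P only — synapomorphy for {C, P}.
V groups C and T, which is incompatible with the clades supported by the remaining characters; treating it as convergent (homoplasy) costs fewer steps than any alternative tree.
Most parsimonious ingroup topology: ((((P,C),Q),T),G).
T and C share a more recent common ancestor with each other than either does with G, so G is the least closely related of the three.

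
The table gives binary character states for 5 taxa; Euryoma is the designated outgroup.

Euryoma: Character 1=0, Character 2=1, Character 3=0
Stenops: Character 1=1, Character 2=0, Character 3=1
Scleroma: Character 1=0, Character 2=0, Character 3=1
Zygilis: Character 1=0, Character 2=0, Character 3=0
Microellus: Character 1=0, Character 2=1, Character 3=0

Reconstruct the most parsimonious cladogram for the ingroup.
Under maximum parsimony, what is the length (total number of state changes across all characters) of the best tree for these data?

3

Character polarity is set by the outgroup: the derived state is whichever differs from the outgroup's state, so for Character 2 the derived state is '0', and for the remaining characters it is '1'.
Character 1: derived state '1' in Stenops only — an autapomorphy, so it tells us nothing about relationships among taxa.
Character 2 (derived state '0') is shared by Scleroma, Stenops, and Zygilis — a synapomorphy uniting that clade.
Character 3 (derived state '1') is shared by Scleroma and Stenops — a synapomorphy uniting that clade.
Most parsimonious ingroup topology: (((Stenops,Scleroma),Zygilis),Microellus).
Changes per character on this tree: Character 1: 1; Character 2: 1; Character 3: 1.
Total = 3.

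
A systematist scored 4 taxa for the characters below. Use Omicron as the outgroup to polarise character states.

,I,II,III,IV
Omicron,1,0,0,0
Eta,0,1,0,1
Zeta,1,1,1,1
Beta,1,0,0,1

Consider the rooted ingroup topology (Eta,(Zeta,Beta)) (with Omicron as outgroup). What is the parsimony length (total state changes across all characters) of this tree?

Map each character onto (Eta,(Zeta,Beta)) (rooted by Omicron) and count the minimum state changes it requires (Fitch parsimony):
I: 1; II: 2; III: 1; IV: 1.
Total tree length = 5.

5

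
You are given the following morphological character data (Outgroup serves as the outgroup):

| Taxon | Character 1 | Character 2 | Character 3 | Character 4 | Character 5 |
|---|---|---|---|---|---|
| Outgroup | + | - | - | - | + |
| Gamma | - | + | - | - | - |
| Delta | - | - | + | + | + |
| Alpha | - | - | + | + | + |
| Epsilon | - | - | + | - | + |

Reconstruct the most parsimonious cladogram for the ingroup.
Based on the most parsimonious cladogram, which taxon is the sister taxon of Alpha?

Delta

Character polarity is set by the outgroup: the derived state is whichever differs from the outgroup's state, so for Character 1, Character 5 the derived state is '-', and for the remaining characters it is '+'.
Character 1 (derived state '-') is shared by all ingroup taxa — unites the whole ingroup.
Character 2 (derived state '+') is unique to Gamma (autapomorphy; uninformative for grouping).
Character 3: derived state '+' in Alpha, Delta, and Epsilon only — synapomorphy for {Alpha, Delta, Epsilon}.
Character 4 (derived state '+') is shared by Alpha and Delta — a synapomorphy uniting that clade.
Character 5 (derived state '-') is unique to Gamma (autapomorphy; uninformative for grouping).
Most parsimonious ingroup topology: (Gamma,((Delta,Alpha),Epsilon)).
Alpha and Delta form a cherry on this tree, so they are sister taxa.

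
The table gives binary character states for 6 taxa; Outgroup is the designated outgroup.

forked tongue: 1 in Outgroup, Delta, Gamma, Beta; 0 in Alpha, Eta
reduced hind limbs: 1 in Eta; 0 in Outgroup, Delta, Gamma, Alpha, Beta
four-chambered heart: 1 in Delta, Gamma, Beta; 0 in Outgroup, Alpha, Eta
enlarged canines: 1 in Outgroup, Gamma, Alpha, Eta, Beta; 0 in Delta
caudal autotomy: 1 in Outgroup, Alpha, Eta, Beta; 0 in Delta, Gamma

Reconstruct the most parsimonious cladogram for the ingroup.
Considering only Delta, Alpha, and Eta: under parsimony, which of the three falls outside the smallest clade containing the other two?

Character polarity is set by the outgroup: the derived state is whichever differs from the outgroup's state, so for forked tongue, enlarged canines, caudal autotomy the derived state is '0', and for the remaining characters it is '1'.
forked tongue (derived state '0') is shared by Alpha and Eta — a synapomorphy uniting that clade.
reduced hind limbs: derived state '1' in Eta only — an autapomorphy, so it tells us nothing about relationships among taxa.
Only Beta, Delta, and Gamma show the derived state '1' for four-chambered heart, supporting them as a clade.
enlarged canines (derived state '0') is unique to Delta (autapomorphy; uninformative for grouping).
Only Delta and Gamma show the derived state '0' for caudal autotomy, supporting them as a clade.
Most parsimonious ingroup topology: (((Delta,Gamma),Beta),(Alpha,Eta)).
Eta and Alpha share a more recent common ancestor with each other than either does with Delta, so Delta is the least closely related of the three.

Delta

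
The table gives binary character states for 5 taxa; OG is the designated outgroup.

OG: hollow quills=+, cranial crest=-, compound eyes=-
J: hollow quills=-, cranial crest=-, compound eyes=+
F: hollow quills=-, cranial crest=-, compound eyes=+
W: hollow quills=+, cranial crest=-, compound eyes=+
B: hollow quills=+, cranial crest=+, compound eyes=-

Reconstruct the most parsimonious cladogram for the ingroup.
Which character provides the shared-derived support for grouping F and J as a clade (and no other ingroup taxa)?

Character polarity is set by the outgroup: the derived state is whichever differs from the outgroup's state, so for hollow quills the derived state is '-', and for the remaining characters it is '+'.
Only F and J show the derived state '-' for hollow quills, supporting them as a clade.
cranial crest: derived state '+' in B only — an autapomorphy, so it tells us nothing about relationships among taxa.
compound eyes (derived state '+') is shared by F, J, and W — a synapomorphy uniting that clade.
Most parsimonious ingroup topology: (((J,F),W),B).
The clade {F, J} is supported by hollow quills: its derived state '-' occurs in exactly those taxa and in no other taxon (including the outgroup).

hollow quills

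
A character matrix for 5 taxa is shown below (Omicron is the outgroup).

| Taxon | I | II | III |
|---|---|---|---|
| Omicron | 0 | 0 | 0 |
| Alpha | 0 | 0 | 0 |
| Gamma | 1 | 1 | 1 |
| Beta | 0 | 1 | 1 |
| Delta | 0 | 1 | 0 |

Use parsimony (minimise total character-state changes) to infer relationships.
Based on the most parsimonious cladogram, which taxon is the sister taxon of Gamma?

Beta

The outgroup has state '0' for every character, so '1' is the derived state throughout.
I (derived state '1') is unique to Gamma (autapomorphy; uninformative for grouping).
II: derived state '1' in Beta, Delta, and Gamma only — synapomorphy for {Beta, Delta, Gamma}.
III: derived state '1' in Beta and Gamma only — synapomorphy for {Beta, Gamma}.
Most parsimonious ingroup topology: (Alpha,((Gamma,Beta),Delta)).
Gamma and Beta form a cherry on this tree, so they are sister taxa.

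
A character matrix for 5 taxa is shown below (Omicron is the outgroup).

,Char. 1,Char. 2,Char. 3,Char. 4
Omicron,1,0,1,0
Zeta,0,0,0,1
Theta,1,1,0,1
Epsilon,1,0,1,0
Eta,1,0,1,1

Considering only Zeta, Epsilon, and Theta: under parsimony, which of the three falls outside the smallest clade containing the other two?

Character polarity is set by the outgroup: the derived state is whichever differs from the outgroup's state, so for Char. 1, Char. 3 the derived state is '0', and for the remaining characters it is '1'.
Char. 1: derived state '0' in Zeta only — an autapomorphy, so it tells us nothing about relationships among taxa.
Char. 2 (derived state '1') is unique to Theta (autapomorphy; uninformative for grouping).
Char. 3: derived state '0' in Theta and Zeta only — synapomorphy for {Theta, Zeta}.
Only Eta, Theta, and Zeta show the derived state '1' for Char. 4, supporting them as a clade.
Most parsimonious ingroup topology: (((Zeta,Theta),Eta),Epsilon).
Zeta and Theta share a more recent common ancestor with each other than either does with Epsilon, so Epsilon is the least closely related of the three.

Epsilon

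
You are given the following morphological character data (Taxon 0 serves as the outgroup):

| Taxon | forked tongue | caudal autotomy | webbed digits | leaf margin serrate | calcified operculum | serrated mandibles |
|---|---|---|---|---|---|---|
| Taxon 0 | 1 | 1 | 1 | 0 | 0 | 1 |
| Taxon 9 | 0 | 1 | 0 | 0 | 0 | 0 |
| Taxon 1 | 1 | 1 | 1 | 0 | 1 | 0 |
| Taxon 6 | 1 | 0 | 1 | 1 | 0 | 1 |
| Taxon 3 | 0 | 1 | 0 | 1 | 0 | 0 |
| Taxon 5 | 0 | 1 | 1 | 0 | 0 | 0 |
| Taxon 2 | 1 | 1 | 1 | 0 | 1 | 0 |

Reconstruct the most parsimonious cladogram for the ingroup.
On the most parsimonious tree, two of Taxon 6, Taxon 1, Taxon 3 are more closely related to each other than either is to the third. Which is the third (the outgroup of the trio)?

Taxon 6

Character polarity is set by the outgroup: the derived state is whichever differs from the outgroup's state, so for forked tongue, caudal autotomy, webbed digits, serrated mandibles the derived state is '0', and for the remaining characters it is '1'.
Only Taxon 3, Taxon 5, and Taxon 9 show the derived state '0' for forked tongue, supporting them as a clade.
caudal autotomy: derived state '0' in Taxon 6 only — an autapomorphy, so it tells us nothing about relationships among taxa.
webbed digits (derived state '0') is shared by Taxon 3 and Taxon 9 — a synapomorphy uniting that clade.
leaf margin serrate groups Taxon 3 and Taxon 6, which is incompatible with the clades supported by the remaining characters; treating it as convergent (homoplasy) costs fewer steps than any alternative tree.
calcified operculum: derived state '1' in Taxon 1 and Taxon 2 only — synapomorphy for {Taxon 1, Taxon 2}.
serrated mandibles (derived state '0') is shared by Taxon 1, Taxon 2, Taxon 3, Taxon 5, and Taxon 9 — a synapomorphy uniting that clade.
Most parsimonious ingroup topology: ((((Taxon 9,Taxon 3),Taxon 5),(Taxon 1,Taxon 2)),Taxon 6).
Taxon 3 and Taxon 1 share a more recent common ancestor with each other than either does with Taxon 6, so Taxon 6 is the least closely related of the three.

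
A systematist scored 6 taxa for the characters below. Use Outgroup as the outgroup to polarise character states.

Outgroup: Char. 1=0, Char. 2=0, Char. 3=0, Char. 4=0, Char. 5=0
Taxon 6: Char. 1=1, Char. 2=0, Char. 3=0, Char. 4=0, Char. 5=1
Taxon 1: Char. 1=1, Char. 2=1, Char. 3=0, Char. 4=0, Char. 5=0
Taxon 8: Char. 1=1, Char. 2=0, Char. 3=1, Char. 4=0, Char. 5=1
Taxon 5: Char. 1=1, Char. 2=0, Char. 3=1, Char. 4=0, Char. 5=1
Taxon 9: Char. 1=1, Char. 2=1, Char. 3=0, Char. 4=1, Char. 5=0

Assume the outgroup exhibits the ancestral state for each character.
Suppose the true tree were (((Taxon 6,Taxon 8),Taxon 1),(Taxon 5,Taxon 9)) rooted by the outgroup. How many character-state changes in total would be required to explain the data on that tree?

Map each character onto (((Taxon 6,Taxon 8),Taxon 1),(Taxon 5,Taxon 9)) (rooted by Outgroup) and count the minimum state changes it requires (Fitch parsimony):
Char. 1: 1; Char. 2: 2; Char. 3: 2; Char. 4: 1; Char. 5: 2.
Total tree length = 8.

8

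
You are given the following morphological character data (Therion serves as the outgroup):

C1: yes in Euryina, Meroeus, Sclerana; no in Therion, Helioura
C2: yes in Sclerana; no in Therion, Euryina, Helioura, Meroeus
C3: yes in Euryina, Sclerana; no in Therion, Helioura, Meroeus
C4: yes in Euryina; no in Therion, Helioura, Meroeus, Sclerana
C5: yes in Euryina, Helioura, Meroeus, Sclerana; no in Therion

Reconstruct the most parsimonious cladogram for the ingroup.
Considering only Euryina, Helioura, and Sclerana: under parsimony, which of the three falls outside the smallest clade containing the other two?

Helioura

The outgroup has state 'no' for every character, so 'yes' is the derived state throughout.
C1 (derived state 'yes') is shared by Euryina, Meroeus, and Sclerana — a synapomorphy uniting that clade.
C2 (derived state 'yes') is unique to Sclerana (autapomorphy; uninformative for grouping).
Only Euryina and Sclerana show the derived state 'yes' for C3, supporting them as a clade.
C4: derived state 'yes' in Euryina only — an autapomorphy, so it tells us nothing about relationships among taxa.
All ingroup taxa share the derived state 'yes' for C5; it defines the ingroup but does not resolve relationships within it.
Most parsimonious ingroup topology: ((Meroeus,(Euryina,Sclerana)),Helioura).
Sclerana and Euryina share a more recent common ancestor with each other than either does with Helioura, so Helioura is the least closely related of the three.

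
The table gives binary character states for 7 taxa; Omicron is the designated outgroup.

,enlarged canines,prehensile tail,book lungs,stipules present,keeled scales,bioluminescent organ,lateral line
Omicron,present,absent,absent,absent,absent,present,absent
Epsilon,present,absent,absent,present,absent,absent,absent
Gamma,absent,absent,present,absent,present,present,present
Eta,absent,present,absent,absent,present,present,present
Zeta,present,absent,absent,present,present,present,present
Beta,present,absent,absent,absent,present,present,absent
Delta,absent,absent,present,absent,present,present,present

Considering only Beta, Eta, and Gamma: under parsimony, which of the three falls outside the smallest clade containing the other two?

Beta

Character polarity is set by the outgroup: the derived state is whichever differs from the outgroup's state, so for enlarged canines, bioluminescent organ the derived state is 'absent', and for the remaining characters it is 'present'.
enlarged canines (derived state 'absent') is shared by Delta, Eta, and Gamma — a synapomorphy uniting that clade.
prehensile tail: derived state 'present' in Eta only — an autapomorphy, so it tells us nothing about relationships among taxa.
Only Delta and Gamma show the derived state 'present' for book lungs, supporting them as a clade.
stipules present groups Epsilon and Zeta, which is incompatible with the clades supported by the remaining characters; treating it as convergent (homoplasy) costs fewer steps than any alternative tree.
Only Beta, Delta, Eta, Gamma, and Zeta show the derived state 'present' for keeled scales, supporting them as a clade.
bioluminescent organ (derived state 'absent') is unique to Epsilon (autapomorphy; uninformative for grouping).
Only Delta, Eta, Gamma, and Zeta show the derived state 'present' for lateral line, supporting them as a clade.
Most parsimonious ingroup topology: (Epsilon,((((Gamma,Delta),Eta),Zeta),Beta)).
Gamma and Eta share a more recent common ancestor with each other than either does with Beta, so Beta is the least closely related of the three.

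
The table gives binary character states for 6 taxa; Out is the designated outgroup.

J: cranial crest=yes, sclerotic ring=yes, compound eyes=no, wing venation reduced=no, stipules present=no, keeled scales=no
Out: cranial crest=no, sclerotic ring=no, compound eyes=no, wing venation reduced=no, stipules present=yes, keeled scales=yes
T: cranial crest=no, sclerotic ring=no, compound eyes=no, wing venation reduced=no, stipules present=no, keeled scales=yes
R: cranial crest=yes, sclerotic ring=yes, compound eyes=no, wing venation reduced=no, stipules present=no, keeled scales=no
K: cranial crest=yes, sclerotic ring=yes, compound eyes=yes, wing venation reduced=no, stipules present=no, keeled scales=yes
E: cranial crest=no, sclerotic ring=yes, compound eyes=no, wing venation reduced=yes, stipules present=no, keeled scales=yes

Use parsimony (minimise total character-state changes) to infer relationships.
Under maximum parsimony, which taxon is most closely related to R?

J

Character polarity is set by the outgroup: the derived state is whichever differs from the outgroup's state, so for stipules present, keeled scales the derived state is 'no', and for the remaining characters it is 'yes'.
cranial crest: derived state 'yes' in J, K, and R only — synapomorphy for {J, K, R}.
Only E, J, K, and R show the derived state 'yes' for sclerotic ring, supporting them as a clade.
compound eyes (derived state 'yes') is unique to K (autapomorphy; uninformative for grouping).
wing venation reduced (derived state 'yes') is unique to E (autapomorphy; uninformative for grouping).
stipules present (derived state 'no') is shared by all ingroup taxa — unites the whole ingroup.
keeled scales: derived state 'no' in J and R only — synapomorphy for {J, R}.
Most parsimonious ingroup topology: ((((J,R),K),E),T).
R and J form a cherry on this tree, so they are sister taxa.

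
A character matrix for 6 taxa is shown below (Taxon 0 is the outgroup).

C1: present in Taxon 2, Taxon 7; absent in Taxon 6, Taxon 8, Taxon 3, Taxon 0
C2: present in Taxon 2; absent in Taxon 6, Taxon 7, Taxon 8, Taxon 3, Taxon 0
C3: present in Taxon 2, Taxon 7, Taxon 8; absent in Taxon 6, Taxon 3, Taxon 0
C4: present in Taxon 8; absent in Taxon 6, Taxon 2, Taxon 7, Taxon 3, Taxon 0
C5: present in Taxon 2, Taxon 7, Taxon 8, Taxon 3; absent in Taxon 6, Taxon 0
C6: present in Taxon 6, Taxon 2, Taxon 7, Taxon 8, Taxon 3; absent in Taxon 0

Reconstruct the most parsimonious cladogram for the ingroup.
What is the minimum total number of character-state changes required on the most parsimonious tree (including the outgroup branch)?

6

The outgroup has state 'absent' for every character, so 'present' is the derived state throughout.
Only Taxon 2 and Taxon 7 show the derived state 'present' for C1, supporting them as a clade.
C2 (derived state 'present') is unique to Taxon 2 (autapomorphy; uninformative for grouping).
C3: derived state 'present' in Taxon 2, Taxon 7, and Taxon 8 only — synapomorphy for {Taxon 2, Taxon 7, Taxon 8}.
C4: derived state 'present' in Taxon 8 only — an autapomorphy, so it tells us nothing about relationships among taxa.
Only Taxon 2, Taxon 3, Taxon 7, and Taxon 8 show the derived state 'present' for C5, supporting them as a clade.
All ingroup taxa share the derived state 'present' for C6; it defines the ingroup but does not resolve relationships within it.
Most parsimonious ingroup topology: (Taxon 6,(((Taxon 2,Taxon 7),Taxon 8),Taxon 3)).
Changes per character on this tree: C1: 1; C2: 1; C3: 1; C4: 1; C5: 1; C6: 1.
Total = 6.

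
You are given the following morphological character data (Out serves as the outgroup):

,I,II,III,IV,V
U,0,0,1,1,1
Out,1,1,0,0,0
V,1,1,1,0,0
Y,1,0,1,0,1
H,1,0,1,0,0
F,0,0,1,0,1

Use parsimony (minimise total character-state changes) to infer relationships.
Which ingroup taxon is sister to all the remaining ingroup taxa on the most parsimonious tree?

V

Character polarity is set by the outgroup: the derived state is whichever differs from the outgroup's state, so for I, II the derived state is '0', and for the remaining characters it is '1'.
I: derived state '0' in F and U only — synapomorphy for {F, U}.
II (derived state '0') is shared by F, H, U, and Y — a synapomorphy uniting that clade.
III (derived state '1') is shared by all ingroup taxa — unites the whole ingroup.
IV (derived state '1') is unique to U (autapomorphy; uninformative for grouping).
V: derived state '1' in F, U, and Y only — synapomorphy for {F, U, Y}.
Most parsimonious ingroup topology: ((((U,F),Y),H),V).
V is sister to the clade containing all other ingroup taxa, so it is the earliest-diverging (most basal) ingroup lineage.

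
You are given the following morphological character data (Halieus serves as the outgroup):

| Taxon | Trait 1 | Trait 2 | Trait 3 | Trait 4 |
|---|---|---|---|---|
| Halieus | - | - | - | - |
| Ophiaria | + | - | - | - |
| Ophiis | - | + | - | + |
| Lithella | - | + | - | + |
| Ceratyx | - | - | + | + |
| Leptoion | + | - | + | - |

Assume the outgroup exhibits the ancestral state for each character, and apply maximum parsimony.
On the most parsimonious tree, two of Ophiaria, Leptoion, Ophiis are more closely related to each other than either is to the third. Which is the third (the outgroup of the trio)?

Ophiis

The outgroup has state '-' for every character, so '+' is the derived state throughout.
Trait 1 (derived state '+') is shared by Leptoion and Ophiaria — a synapomorphy uniting that clade.
Trait 2 (derived state '+') is shared by Lithella and Ophiis — a synapomorphy uniting that clade.
Trait 3 groups Ceratyx and Leptoion, which is incompatible with the clades supported by the remaining characters; treating it as convergent (homoplasy) costs fewer steps than any alternative tree.
Trait 4: derived state '+' in Ceratyx, Lithella, and Ophiis only — synapomorphy for {Ceratyx, Lithella, Ophiis}.
Most parsimonious ingroup topology: ((Ophiaria,Leptoion),((Ophiis,Lithella),Ceratyx)).
Leptoion and Ophiaria share a more recent common ancestor with each other than either does with Ophiis, so Ophiis is the least closely related of the three.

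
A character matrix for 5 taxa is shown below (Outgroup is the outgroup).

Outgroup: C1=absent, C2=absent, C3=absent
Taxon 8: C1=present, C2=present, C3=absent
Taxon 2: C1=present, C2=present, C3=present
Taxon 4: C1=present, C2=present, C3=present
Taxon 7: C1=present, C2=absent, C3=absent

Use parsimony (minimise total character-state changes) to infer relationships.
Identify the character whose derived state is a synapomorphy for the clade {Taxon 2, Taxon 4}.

The outgroup has state 'absent' for every character, so 'present' is the derived state throughout.
C1 (derived state 'present') is shared by all ingroup taxa — unites the whole ingroup.
C2 (derived state 'present') is shared by Taxon 2, Taxon 4, and Taxon 8 — a synapomorphy uniting that clade.
Only Taxon 2 and Taxon 4 show the derived state 'present' for C3, supporting them as a clade.
Most parsimonious ingroup topology: ((Taxon 8,(Taxon 2,Taxon 4)),Taxon 7).
The clade {Taxon 2, Taxon 4} is supported by C3: its derived state 'present' occurs in exactly those taxa and in no other taxon (including the outgroup).

C3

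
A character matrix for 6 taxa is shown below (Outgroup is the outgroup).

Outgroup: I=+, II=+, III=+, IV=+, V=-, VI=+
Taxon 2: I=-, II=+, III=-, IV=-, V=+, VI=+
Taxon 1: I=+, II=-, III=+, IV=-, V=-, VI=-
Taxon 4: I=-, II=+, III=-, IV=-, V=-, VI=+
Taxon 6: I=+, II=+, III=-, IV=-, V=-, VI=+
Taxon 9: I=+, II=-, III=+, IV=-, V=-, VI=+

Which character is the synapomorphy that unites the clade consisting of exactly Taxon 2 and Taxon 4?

I

Character polarity is set by the outgroup: the derived state is whichever differs from the outgroup's state, so for I, II, III, IV, VI the derived state is '-', and for the remaining characters it is '+'.
I (derived state '-') is shared by Taxon 2 and Taxon 4 — a synapomorphy uniting that clade.
Only Taxon 1 and Taxon 9 show the derived state '-' for II, supporting them as a clade.
Only Taxon 2, Taxon 4, and Taxon 6 show the derived state '-' for III, supporting them as a clade.
All ingroup taxa share the derived state '-' for IV; it defines the ingroup but does not resolve relationships within it.
V (derived state '+') is unique to Taxon 2 (autapomorphy; uninformative for grouping).
VI (derived state '-') is unique to Taxon 1 (autapomorphy; uninformative for grouping).
Most parsimonious ingroup topology: (((Taxon 2,Taxon 4),Taxon 6),(Taxon 1,Taxon 9)).
The clade {Taxon 2, Taxon 4} is supported by I: its derived state '-' occurs in exactly those taxa and in no other taxon (including the outgroup).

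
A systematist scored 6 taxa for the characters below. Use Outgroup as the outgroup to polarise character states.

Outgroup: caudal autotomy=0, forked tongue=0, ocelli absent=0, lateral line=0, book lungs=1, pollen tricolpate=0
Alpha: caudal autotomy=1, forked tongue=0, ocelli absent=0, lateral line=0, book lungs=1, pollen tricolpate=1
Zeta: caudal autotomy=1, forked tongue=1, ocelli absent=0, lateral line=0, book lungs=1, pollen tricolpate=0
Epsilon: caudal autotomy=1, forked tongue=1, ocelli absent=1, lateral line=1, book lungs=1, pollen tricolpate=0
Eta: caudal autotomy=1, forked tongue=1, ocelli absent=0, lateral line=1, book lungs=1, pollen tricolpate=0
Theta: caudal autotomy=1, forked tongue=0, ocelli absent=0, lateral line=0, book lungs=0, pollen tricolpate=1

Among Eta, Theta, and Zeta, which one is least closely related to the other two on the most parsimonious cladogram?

Character polarity is set by the outgroup: the derived state is whichever differs from the outgroup's state, so for book lungs the derived state is '0', and for the remaining characters it is '1'.
All ingroup taxa share the derived state '1' for caudal autotomy; it defines the ingroup but does not resolve relationships within it.
forked tongue: derived state '1' in Epsilon, Eta, and Zeta only — synapomorphy for {Epsilon, Eta, Zeta}.
ocelli absent (derived state '1') is unique to Epsilon (autapomorphy; uninformative for grouping).
lateral line: derived state '1' in Epsilon and Eta only — synapomorphy for {Epsilon, Eta}.
book lungs (derived state '0') is unique to Theta (autapomorphy; uninformative for grouping).
pollen tricolpate (derived state '1') is shared by Alpha and Theta — a synapomorphy uniting that clade.
Most parsimonious ingroup topology: ((Alpha,Theta),(Zeta,(Epsilon,Eta))).
Zeta and Eta share a more recent common ancestor with each other than either does with Theta, so Theta is the least closely related of the three.

Theta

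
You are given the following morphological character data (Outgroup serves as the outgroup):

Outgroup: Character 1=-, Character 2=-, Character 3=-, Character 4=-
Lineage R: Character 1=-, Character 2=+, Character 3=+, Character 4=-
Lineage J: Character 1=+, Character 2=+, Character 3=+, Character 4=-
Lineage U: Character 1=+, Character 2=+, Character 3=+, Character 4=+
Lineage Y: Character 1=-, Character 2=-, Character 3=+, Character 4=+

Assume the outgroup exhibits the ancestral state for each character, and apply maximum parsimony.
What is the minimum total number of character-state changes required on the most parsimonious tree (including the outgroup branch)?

The outgroup has state '-' for every character, so '+' is the derived state throughout.
Character 1: derived state '+' in Lineage J and Lineage U only — synapomorphy for {Lineage J, Lineage U}.
Character 2: derived state '+' in Lineage J, Lineage R, and Lineage U only — synapomorphy for {Lineage J, Lineage R, Lineage U}.
All ingroup taxa share the derived state '+' for Character 3; it defines the ingroup but does not resolve relationships within it.
Character 4 groups Lineage U and Lineage Y, which is incompatible with the clades supported by the remaining characters; treating it as convergent (homoplasy) costs fewer steps than any alternative tree.
Most parsimonious ingroup topology: ((Lineage R,(Lineage J,Lineage U)),Lineage Y).
Changes per character on this tree: Character 1: 1; Character 2: 1; Character 3: 1; Character 4: 2.
Total = 5.

5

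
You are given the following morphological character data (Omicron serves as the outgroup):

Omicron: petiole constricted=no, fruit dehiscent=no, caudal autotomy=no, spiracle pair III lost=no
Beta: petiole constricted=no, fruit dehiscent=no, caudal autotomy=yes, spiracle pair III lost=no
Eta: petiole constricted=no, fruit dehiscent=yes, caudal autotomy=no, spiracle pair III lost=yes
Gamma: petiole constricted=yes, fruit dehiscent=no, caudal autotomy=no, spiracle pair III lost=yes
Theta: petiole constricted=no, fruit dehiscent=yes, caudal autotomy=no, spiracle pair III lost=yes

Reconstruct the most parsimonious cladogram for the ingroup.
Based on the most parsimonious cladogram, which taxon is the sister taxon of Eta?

The outgroup has state 'no' for every character, so 'yes' is the derived state throughout.
petiole constricted: derived state 'yes' in Gamma only — an autapomorphy, so it tells us nothing about relationships among taxa.
fruit dehiscent (derived state 'yes') is shared by Eta and Theta — a synapomorphy uniting that clade.
caudal autotomy: derived state 'yes' in Beta only — an autapomorphy, so it tells us nothing about relationships among taxa.
spiracle pair III lost: derived state 'yes' in Eta, Gamma, and Theta only — synapomorphy for {Eta, Gamma, Theta}.
Most parsimonious ingroup topology: (Beta,((Eta,Theta),Gamma)).
Eta and Theta form a cherry on this tree, so they are sister taxa.

Theta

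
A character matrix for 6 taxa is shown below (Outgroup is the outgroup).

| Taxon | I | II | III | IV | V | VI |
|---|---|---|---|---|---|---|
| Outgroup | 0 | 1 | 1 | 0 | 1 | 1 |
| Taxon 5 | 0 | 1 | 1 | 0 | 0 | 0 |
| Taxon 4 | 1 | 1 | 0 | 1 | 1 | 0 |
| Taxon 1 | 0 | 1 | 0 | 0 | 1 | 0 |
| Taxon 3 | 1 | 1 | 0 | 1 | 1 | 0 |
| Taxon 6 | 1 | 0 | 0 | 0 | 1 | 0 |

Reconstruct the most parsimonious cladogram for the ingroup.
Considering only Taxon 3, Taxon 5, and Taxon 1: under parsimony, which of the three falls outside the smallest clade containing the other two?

Taxon 5

Character polarity is set by the outgroup: the derived state is whichever differs from the outgroup's state, so for II, III, V, VI the derived state is '0', and for the remaining characters it is '1'.
Only Taxon 3, Taxon 4, and Taxon 6 show the derived state '1' for I, supporting them as a clade.
II: derived state '0' in Taxon 6 only — an autapomorphy, so it tells us nothing about relationships among taxa.
III: derived state '0' in Taxon 1, Taxon 3, Taxon 4, and Taxon 6 only — synapomorphy for {Taxon 1, Taxon 3, Taxon 4, Taxon 6}.
IV: derived state '1' in Taxon 3 and Taxon 4 only — synapomorphy for {Taxon 3, Taxon 4}.
V: derived state '0' in Taxon 5 only — an autapomorphy, so it tells us nothing about relationships among taxa.
All ingroup taxa share the derived state '0' for VI; it defines the ingroup but does not resolve relationships within it.
Most parsimonious ingroup topology: (Taxon 5,(((Taxon 4,Taxon 3),Taxon 6),Taxon 1)).
Taxon 3 and Taxon 1 share a more recent common ancestor with each other than either does with Taxon 5, so Taxon 5 is the least closely related of the three.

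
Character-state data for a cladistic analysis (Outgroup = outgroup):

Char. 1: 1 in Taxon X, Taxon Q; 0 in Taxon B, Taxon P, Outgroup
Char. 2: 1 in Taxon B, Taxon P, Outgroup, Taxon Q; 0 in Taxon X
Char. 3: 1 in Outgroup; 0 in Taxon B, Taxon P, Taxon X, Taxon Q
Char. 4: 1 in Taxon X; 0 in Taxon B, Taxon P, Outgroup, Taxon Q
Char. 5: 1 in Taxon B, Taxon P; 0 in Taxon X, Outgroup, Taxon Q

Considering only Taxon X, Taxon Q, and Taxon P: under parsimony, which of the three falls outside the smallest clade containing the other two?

Character polarity is set by the outgroup: the derived state is whichever differs from the outgroup's state, so for Char. 2, Char. 3 the derived state is '0', and for the remaining characters it is '1'.
Char. 1: derived state '1' in Taxon Q and Taxon X only — synapomorphy for {Taxon Q, Taxon X}.
Char. 2: derived state '0' in Taxon X only — an autapomorphy, so it tells us nothing about relationships among taxa.
Char. 3 (derived state '0') is shared by all ingroup taxa — unites the whole ingroup.
Char. 4: derived state '1' in Taxon X only — an autapomorphy, so it tells us nothing about relationships among taxa.
Char. 5: derived state '1' in Taxon B and Taxon P only — synapomorphy for {Taxon B, Taxon P}.
Most parsimonious ingroup topology: ((Taxon P,Taxon B),(Taxon Q,Taxon X)).
Taxon X and Taxon Q share a more recent common ancestor with each other than either does with Taxon P, so Taxon P is the least closely related of the three.

Taxon P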